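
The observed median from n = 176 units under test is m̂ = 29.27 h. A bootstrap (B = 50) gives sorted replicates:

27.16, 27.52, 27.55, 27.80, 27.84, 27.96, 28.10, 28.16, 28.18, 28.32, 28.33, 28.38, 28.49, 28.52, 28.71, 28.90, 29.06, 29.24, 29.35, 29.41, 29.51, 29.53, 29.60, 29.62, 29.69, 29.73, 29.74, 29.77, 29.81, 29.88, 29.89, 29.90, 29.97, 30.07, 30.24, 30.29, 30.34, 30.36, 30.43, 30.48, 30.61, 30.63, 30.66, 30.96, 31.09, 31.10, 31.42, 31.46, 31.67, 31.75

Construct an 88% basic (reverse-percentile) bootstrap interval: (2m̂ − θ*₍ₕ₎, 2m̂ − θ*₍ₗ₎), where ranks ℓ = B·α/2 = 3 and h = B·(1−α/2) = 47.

(27.12, 30.99)

Percentile endpoints at ranks 3 and 47: θ*₍3₎ = 27.55, θ*₍47₎ = 31.42.
Basic interval reflects these around m̂:
  lower = 2 × 29.27 − 31.42 = 27.12
  upper = 2 × 29.27 − 27.55 = 30.99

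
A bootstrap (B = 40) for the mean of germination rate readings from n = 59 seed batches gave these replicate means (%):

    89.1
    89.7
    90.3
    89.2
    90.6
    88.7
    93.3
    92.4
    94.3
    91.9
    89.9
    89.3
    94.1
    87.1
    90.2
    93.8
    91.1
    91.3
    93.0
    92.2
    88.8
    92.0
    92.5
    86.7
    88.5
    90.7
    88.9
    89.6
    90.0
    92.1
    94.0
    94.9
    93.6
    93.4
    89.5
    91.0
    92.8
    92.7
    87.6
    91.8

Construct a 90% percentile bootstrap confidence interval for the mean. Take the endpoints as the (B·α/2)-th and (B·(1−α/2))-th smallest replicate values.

(87.1, 94.1)

Sorted replicates: 86.7, 87.1, 87.6, 88.5, 88.7, 88.8, 88.9, 89.1, 89.2, 89.3, 89.5, 89.6, 89.7, 89.9, 90.0, 90.2, 90.3, 90.6, 90.7, 91.0, 91.1, 91.3, 91.8, 91.9, 92.0, 92.1, 92.2, 92.4, 92.5, 92.7, 92.8, 93.0, 93.3, 93.4, 93.6, 93.8, 94.0, 94.1, 94.3, 94.9
α = 0.10; lower rank = 40 × 0.050 = 2; upper rank = 40 × 0.950 = 38.
The 2nd smallest replicate is 87.1; the 38th is 94.1.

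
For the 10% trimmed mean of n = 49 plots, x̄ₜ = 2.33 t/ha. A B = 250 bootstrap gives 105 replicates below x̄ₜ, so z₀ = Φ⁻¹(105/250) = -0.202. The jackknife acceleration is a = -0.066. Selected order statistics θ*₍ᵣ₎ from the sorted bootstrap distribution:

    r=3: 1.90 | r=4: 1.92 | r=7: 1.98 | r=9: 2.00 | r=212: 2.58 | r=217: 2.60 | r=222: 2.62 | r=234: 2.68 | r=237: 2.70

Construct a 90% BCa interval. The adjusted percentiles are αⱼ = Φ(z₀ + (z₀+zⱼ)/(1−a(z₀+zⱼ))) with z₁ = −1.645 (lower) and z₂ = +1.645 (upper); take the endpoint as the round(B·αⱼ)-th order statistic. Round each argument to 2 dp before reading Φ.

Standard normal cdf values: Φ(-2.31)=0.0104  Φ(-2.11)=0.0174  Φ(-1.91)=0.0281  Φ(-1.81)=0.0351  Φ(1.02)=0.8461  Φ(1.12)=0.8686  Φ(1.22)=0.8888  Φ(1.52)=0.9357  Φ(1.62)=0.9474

(1.90, 2.60)

Lower: z₀ + z₁ = -0.202 + (-1.645) = -1.847; 1 − a(z₀+z₁) = 1 − (-0.066)(-1.847) = 0.8781; argument = -0.202 + (-1.847)/0.8781 = -2.3054 → -2.31.
α₁ = Φ(-2.31) = 0.0104; rank = round(250 × 0.0104) = 3; θ*₍3₎ = 1.90.
Upper: z₀ + z₂ = 1.443; 1 − a(z₀+z₂) = 1.0952; argument = 1.1155 → 1.12; α₂ = 0.8686; rank = 217; θ*₍217₎ = 2.60.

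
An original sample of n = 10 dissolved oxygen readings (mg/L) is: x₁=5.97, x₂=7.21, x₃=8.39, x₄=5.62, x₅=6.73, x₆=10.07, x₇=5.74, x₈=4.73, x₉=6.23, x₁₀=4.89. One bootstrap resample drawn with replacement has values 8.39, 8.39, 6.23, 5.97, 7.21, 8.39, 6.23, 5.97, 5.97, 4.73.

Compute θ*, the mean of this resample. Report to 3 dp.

θ* = 6.748

Mean = (8.39 + 8.39 + 6.23 + 5.97 + 7.21 + 8.39 + 6.23 + 5.97 + 5.97 + 4.73) / 10 = 67.480 / 10 = 6.748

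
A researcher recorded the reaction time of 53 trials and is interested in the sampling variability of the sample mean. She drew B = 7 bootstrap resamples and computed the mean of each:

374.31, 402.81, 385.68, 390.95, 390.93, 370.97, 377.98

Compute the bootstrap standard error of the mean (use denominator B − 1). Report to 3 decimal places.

Bootstrap SE is the standard deviation of the 7 replicate means.
Mean of replicates: (374.31 + 402.81 + 385.68 + 390.95 + 390.93 + 370.97 + 377.98) / 7 = 2693.6300 / 7 = 384.8043
Sum of squared deviations: (−10.4943)² + (+18.0057)² + (+0.8757)² + (+6.1457)² + (+6.1257)² + (−13.8343)² + (−6.8243)² = 748.3552
Variance = 748.3552 / 6 = 124.7259
SE* = √124.7259

SE* = 11.168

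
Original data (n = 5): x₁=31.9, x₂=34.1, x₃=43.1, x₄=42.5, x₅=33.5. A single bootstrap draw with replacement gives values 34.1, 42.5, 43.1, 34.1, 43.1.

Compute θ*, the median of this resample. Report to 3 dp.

Sorted: 34.1, 34.1, 42.5, 43.1, 43.1
Median = middle value = 42.500

θ* = 42.500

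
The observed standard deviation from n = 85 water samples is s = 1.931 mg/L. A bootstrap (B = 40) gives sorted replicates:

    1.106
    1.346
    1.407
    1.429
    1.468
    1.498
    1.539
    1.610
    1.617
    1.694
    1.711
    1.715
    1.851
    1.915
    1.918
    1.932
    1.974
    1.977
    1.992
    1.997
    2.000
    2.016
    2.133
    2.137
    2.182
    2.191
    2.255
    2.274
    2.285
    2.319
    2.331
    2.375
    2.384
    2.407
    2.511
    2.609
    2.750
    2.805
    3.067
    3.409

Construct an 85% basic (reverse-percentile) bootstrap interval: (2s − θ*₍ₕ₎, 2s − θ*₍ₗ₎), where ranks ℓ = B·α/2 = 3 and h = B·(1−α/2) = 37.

Percentile endpoints at ranks 3 and 37: θ*₍3₎ = 1.407, θ*₍37₎ = 2.750.
Basic interval reflects these around s:
  lower = 2 × 1.931 − 2.750 = 1.112
  upper = 2 × 1.931 − 1.407 = 2.455

(1.112, 2.455)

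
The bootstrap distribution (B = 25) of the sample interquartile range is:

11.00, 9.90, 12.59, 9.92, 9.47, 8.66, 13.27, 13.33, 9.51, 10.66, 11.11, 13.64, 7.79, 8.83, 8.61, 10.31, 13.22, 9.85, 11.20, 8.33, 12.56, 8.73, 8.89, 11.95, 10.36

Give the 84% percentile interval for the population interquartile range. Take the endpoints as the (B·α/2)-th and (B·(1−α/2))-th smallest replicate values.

(8.33, 13.27)

Sorted replicates: 7.79, 8.33, 8.61, 8.66, 8.73, 8.83, 8.89, 9.47, 9.51, 9.85, 9.90, 9.92, 10.31, 10.36, 10.66, 11.00, 11.11, 11.20, 11.95, 12.56, 12.59, 13.22, 13.27, 13.33, 13.64
α = 0.16; lower rank = 25 × 0.080 = 2; upper rank = 25 × 0.920 = 23.
The 2nd smallest replicate is 8.33; the 23rd is 13.27.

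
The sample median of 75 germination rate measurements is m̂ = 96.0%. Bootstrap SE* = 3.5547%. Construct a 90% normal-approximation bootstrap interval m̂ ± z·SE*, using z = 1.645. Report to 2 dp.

Margin = 1.645 × 3.5547 = 5.847
Interval: 96.0 ± 5.847

(90.15, 101.85)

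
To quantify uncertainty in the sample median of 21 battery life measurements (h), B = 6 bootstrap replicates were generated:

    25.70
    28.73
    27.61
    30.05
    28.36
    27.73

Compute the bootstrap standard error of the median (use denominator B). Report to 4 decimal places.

SE* = 1.3150

Bootstrap SE is the standard deviation of the 6 replicate medians.
Mean of replicates: (25.70 + 28.73 + 27.61 + 30.05 + 28.36 + 27.73) / 6 = 168.18000 / 6 = 28.03000
Sum of squared deviations: (−2.33000)² + (+0.70000)² + (−0.42000)² + (+2.02000)² + (+0.33000)² + (−0.30000)² = 10.37460
Variance = 10.37460 / 6 = 1.72910
SE* = √1.72910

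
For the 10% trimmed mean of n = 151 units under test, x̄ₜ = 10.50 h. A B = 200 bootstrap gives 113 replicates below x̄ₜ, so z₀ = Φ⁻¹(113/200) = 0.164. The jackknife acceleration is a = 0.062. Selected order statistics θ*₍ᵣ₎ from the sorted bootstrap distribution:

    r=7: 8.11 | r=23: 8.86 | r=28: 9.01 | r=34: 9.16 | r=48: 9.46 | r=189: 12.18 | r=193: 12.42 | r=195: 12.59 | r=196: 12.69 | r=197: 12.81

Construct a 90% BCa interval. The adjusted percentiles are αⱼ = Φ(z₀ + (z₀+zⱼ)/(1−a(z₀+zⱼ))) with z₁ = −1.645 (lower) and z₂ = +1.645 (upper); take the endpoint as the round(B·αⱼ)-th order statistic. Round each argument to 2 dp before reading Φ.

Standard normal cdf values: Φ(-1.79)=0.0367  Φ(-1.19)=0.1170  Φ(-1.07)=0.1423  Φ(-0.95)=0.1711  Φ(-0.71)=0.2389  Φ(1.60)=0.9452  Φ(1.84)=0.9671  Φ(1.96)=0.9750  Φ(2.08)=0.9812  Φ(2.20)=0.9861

Lower: z₀ + z₁ = 0.164 + (-1.645) = -1.481; 1 − a(z₀+z₁) = 1 − (0.062)(-1.481) = 1.0918; argument = 0.164 + (-1.481)/1.0918 = -1.1924 → -1.19.
α₁ = Φ(-1.19) = 0.1170; rank = round(200 × 0.1170) = 23; θ*₍23₎ = 8.86.
Upper: z₀ + z₂ = 1.809; 1 − a(z₀+z₂) = 0.8878; argument = 2.2015 → 2.20; α₂ = 0.9861; rank = 197; θ*₍197₎ = 12.81.

(8.86, 12.81)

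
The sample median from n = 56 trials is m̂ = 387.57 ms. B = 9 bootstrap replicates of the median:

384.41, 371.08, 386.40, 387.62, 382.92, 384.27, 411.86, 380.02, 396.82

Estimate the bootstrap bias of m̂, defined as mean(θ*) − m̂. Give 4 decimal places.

bias = −0.3033

mean(θ*) = (384.41 + 371.08 + 386.40 + 387.62 + 382.92 + 384.27 + 411.86 + 380.02 + 396.82) / 9 = 387.26667
bias = 387.26667 − 387.57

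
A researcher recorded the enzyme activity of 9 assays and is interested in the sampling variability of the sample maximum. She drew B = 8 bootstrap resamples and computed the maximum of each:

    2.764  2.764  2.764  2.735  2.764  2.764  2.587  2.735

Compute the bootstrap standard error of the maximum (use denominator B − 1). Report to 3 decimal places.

SE* = 0.061

Bootstrap SE is the standard deviation of the 8 replicate maximums.
Mean of replicates: (2.764 + 2.764 + 2.764 + 2.735 + 2.764 + 2.764 + 2.587 + 2.735) / 8 = 21.8770 / 8 = 2.7346
Sum of squared deviations: (+0.0294)² + (+0.0294)² + (+0.0294)² + (+0.0004)² + (+0.0294)² + (+0.0294)² + (−0.1476)² + (+0.0004)² = 0.0261
Variance = 0.0261 / 7 = 0.0037
SE* = √0.0037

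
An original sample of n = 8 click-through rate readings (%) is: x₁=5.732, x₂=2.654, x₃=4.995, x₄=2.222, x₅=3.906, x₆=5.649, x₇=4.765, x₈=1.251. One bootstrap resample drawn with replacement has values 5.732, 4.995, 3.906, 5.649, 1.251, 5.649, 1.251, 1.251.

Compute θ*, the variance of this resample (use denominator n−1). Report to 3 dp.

θ* = 4.491

Mean = 3.7105; sum of squared deviations = 31.4376
s² = 31.4376 / 7 = 4.4911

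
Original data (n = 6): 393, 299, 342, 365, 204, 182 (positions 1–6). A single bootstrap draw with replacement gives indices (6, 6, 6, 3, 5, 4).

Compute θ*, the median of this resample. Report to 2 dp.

θ* = 193.00

Resample values: 182, 182, 182, 342, 204, 365.
Sorted: 182, 182, 182, 204, 342, 365
Median = average of the two middle values = 193.00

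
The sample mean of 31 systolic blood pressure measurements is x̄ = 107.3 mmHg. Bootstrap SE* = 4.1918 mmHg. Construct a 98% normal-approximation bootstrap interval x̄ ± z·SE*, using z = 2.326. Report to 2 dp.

Margin = 2.326 × 4.1918 = 9.750
Interval: 107.3 ± 9.750

(97.55, 117.05)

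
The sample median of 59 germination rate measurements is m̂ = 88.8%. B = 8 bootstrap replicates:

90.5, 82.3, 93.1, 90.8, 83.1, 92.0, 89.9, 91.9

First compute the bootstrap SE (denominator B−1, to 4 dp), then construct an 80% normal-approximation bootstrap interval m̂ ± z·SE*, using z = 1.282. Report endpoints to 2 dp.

Mean of replicates = 89.2000; sum of squared deviations = 119.9000; SE* = √(119.9000/7) = 4.1387
Margin = 1.282 × 4.1387 = 5.306
Interval: 88.8 ± 5.306

(83.49, 94.11)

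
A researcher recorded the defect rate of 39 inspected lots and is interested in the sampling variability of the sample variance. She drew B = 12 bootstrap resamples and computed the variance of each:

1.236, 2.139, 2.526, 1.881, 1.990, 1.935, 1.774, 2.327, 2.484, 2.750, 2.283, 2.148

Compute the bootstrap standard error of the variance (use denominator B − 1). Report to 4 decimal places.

Bootstrap SE is the standard deviation of the 12 replicate variances.
Mean of replicates: (1.236 + 2.139 + 2.526 + 1.881 + 1.990 + 1.935 + 1.774 + 2.327 + 2.484 + 2.750 + 2.283 + 2.148) / 12 = 25.47300 / 12 = 2.12275
Sum of squared deviations: (−0.88675)² + (+0.01625)² + (+0.40325)² + (−0.24175)² + (−0.13275)² + (−0.18775)² + (−0.34875)² + (+0.20425)² + (+0.36125)² + (+0.62725)² + (+0.16025)² + (+0.02525)² = 1.77412
Variance = 1.77412 / 11 = 0.16128
SE* = √0.16128

SE* = 0.4016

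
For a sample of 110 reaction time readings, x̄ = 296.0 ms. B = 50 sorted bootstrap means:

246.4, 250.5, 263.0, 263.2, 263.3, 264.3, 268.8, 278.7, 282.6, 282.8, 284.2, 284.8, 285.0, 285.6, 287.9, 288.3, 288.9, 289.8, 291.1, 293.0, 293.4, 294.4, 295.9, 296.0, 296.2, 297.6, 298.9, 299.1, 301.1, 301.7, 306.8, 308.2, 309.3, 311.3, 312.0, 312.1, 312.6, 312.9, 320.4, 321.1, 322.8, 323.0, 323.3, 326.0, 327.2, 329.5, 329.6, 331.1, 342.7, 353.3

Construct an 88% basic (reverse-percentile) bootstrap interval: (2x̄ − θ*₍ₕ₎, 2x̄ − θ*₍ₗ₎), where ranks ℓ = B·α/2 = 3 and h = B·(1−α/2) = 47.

(262.4, 329.0)

Percentile endpoints at ranks 3 and 47: θ*₍3₎ = 263.0, θ*₍47₎ = 329.6.
Basic interval reflects these around x̄:
  lower = 2 × 296.0 − 329.6 = 262.4
  upper = 2 × 296.0 − 263.0 = 329.0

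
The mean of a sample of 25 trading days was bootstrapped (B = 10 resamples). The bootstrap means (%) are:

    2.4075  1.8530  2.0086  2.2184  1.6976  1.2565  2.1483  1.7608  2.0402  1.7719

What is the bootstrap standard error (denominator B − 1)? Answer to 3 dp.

SE* = 0.324

Bootstrap SE is the standard deviation of the 10 replicate means.
Mean of replicates: (2.4075 + 1.8530 + 2.0086 + 2.2184 + 1.6976 + 1.2565 + 2.1483 + 1.7608 + 2.0402 + 1.7719) / 10 = 19.16280 / 10 = 1.91628
Sum of squared deviations: (+0.49122)² + (−0.06328)² + (+0.09232)² + (+0.30212)² + (−0.21868)² + (−0.65978)² + (+0.23202)² + (−0.15548)² + (+0.12392)² + (−0.14438)² = 0.94244
Variance = 0.94244 / 9 = 0.10472
SE* = √0.10472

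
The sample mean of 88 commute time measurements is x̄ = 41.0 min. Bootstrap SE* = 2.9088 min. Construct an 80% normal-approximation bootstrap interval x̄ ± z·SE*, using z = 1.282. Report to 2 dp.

Margin = 1.282 × 2.9088 = 3.729
Interval: 41.0 ± 3.729

(37.27, 44.73)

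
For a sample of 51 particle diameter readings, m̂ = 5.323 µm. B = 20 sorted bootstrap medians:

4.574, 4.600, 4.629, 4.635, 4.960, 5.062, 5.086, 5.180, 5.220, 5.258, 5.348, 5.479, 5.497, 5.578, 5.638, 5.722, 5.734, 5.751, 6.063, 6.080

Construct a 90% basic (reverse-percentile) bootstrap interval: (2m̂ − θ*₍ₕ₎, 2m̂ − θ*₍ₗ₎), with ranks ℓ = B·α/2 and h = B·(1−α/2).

Percentile endpoints at ranks 1 and 19: θ*₍1₎ = 4.574, θ*₍19₎ = 6.063.
Basic interval reflects these around m̂:
  lower = 2 × 5.323 − 6.063 = 4.583
  upper = 2 × 5.323 − 4.574 = 6.072

(4.583, 6.072)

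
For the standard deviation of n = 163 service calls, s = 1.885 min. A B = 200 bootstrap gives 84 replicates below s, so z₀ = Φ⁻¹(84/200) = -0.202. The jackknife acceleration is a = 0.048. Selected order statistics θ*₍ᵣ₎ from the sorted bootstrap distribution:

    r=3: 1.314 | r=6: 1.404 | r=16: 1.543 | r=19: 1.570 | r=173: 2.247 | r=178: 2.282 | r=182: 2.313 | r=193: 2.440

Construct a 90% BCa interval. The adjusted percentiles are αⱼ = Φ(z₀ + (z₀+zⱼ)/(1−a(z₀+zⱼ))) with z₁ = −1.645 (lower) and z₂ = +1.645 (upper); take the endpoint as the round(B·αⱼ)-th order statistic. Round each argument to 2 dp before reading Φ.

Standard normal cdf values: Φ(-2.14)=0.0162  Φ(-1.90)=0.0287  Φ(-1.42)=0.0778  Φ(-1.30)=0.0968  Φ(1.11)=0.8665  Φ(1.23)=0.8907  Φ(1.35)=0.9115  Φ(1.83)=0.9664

(1.404, 2.313)

Lower: z₀ + z₁ = -0.202 + (-1.645) = -1.847; 1 − a(z₀+z₁) = 1 − (0.048)(-1.847) = 1.0887; argument = -0.202 + (-1.847)/1.0887 = -1.8986 → -1.90.
α₁ = Φ(-1.90) = 0.0287; rank = round(200 × 0.0287) = 6; θ*₍6₎ = 1.404.
Upper: z₀ + z₂ = 1.443; 1 − a(z₀+z₂) = 0.9307; argument = 1.3484 → 1.35; α₂ = 0.9115; rank = 182; θ*₍182₎ = 2.313.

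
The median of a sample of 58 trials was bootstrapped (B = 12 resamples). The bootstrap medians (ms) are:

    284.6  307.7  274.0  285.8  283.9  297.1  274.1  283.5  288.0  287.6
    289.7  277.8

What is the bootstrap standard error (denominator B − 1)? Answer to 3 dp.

SE* = 9.437

Bootstrap SE is the standard deviation of the 12 replicate medians.
Mean of replicates: (284.6 + 307.7 + 274.0 + 285.8 + 283.9 + 297.1 + 274.1 + 283.5 + 288.0 + 287.6 + 289.7 + 277.8) / 12 = 3433.8000 / 12 = 286.1500
Sum of squared deviations: (−1.5500)² + (+21.5500)² + (−12.1500)² + (−0.3500)² + (−2.2500)² + (+10.9500)² + (−12.0500)² + (−2.6500)² + (+1.8500)² + (+1.4500)² + (+3.5500)² + (−8.3500)² = 979.5900
Variance = 979.5900 / 11 = 89.0536
SE* = √89.0536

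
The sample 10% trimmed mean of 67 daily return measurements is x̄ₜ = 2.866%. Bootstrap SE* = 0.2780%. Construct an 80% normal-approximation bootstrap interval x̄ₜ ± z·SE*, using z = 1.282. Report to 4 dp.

Margin = 1.282 × 0.2780 = 0.35640
Interval: 2.866 ± 0.35640

(2.5096, 3.2224)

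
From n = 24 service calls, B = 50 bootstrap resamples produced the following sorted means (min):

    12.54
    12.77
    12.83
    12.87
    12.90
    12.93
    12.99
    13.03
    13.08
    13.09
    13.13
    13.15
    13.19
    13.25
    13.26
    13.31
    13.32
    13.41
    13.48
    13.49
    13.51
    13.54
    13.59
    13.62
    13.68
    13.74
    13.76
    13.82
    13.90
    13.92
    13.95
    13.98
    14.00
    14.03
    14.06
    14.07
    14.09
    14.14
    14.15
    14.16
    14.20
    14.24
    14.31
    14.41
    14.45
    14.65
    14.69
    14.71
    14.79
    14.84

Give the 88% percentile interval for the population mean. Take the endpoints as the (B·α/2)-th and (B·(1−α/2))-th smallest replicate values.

(12.83, 14.69)

α = 0.12; lower rank = 50 × 0.060 = 3; upper rank = 50 × 0.940 = 47.
The 3rd smallest replicate is 12.83; the 47th is 14.69.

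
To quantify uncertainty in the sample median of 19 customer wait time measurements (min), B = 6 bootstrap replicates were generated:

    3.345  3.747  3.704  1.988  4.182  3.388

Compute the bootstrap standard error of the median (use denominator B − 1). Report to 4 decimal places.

Bootstrap SE is the standard deviation of the 6 replicate medians.
Mean of replicates: (3.345 + 3.747 + 3.704 + 1.988 + 4.182 + 3.388) / 6 = 20.35400 / 6 = 3.39233
Sum of squared deviations: (−0.04733)² + (+0.35467)² + (+0.31167)² + (−1.40433)² + (+0.78967)² + (−0.00433)² = 2.82091
Variance = 2.82091 / 5 = 0.56418
SE* = √0.56418

SE* = 0.7511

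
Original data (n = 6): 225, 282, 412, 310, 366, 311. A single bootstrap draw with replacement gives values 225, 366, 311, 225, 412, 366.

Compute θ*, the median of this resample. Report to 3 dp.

Sorted: 225, 225, 311, 366, 366, 412
Median = average of the two middle values = 338.500

θ* = 338.500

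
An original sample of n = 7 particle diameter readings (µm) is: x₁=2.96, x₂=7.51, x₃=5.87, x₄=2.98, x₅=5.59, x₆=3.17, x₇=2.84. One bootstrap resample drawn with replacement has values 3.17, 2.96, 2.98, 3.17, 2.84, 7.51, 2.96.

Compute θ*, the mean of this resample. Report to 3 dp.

θ* = 3.656

Mean = (3.17 + 2.96 + 2.98 + 3.17 + 2.84 + 7.51 + 2.96) / 7 = 25.590 / 7 = 3.656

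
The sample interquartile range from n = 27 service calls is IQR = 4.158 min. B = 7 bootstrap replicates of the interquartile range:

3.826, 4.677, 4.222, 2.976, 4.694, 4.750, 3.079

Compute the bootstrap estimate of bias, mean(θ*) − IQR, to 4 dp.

bias = −0.1260

mean(θ*) = (3.826 + 4.677 + 4.222 + 2.976 + 4.694 + 4.750 + 3.079) / 7 = 4.03200
bias = 4.03200 − 4.158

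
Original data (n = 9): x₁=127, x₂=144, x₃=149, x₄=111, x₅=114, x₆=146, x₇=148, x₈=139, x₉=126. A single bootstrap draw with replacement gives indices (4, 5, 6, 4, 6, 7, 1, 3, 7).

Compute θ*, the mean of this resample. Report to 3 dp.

θ* = 133.333

Resample values: 111, 114, 146, 111, 146, 148, 127, 149, 148.
Mean = (111 + 114 + 146 + 111 + 146 + 148 + 127 + 149 + 148) / 9 = 1200.0 / 9 = 133.333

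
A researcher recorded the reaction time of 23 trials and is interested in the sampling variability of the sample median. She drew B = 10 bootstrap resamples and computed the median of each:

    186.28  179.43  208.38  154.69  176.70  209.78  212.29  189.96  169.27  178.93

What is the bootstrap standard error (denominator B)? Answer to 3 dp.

Bootstrap SE is the standard deviation of the 10 replicate medians.
Mean of replicates: (186.28 + 179.43 + 208.38 + 154.69 + 176.70 + 209.78 + 212.29 + 189.96 + 169.27 + 178.93) / 10 = 1865.7100 / 10 = 186.5710
Sum of squared deviations: (−0.2910)² + (−7.1410)² + (+21.8090)² + (−31.8810)² + (−9.8710)² + (+23.2090)² + (+25.7190)² + (+3.3890)² + (−17.3010)² + (−7.6410)² = 3209.8653
Variance = 3209.8653 / 10 = 320.9865
SE* = √320.9865

SE* = 17.916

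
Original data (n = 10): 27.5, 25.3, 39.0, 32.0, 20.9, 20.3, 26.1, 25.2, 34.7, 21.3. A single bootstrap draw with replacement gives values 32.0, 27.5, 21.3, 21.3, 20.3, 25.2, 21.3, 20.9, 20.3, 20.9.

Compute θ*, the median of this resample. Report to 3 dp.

θ* = 21.300

Sorted: 20.3, 20.3, 20.9, 20.9, 21.3, 21.3, 21.3, 25.2, 27.5, 32.0
Median = average of the two middle values = 21.300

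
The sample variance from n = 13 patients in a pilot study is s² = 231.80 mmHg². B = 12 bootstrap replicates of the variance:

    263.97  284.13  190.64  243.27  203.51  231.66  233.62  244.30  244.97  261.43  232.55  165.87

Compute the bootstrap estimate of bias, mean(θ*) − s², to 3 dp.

mean(θ*) = (263.97 + 284.13 + 190.64 + 243.27 + 203.51 + 231.66 + 233.62 + 244.30 + 244.97 + 261.43 + 232.55 + 165.87) / 12 = 233.3267
bias = 233.3267 − 231.80

bias = +1.527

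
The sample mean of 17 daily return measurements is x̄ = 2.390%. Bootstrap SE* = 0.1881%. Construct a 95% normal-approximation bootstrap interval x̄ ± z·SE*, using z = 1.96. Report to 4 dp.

(2.0213, 2.7587)

Margin = 1.96 × 0.1881 = 0.36868
Interval: 2.390 ± 0.36868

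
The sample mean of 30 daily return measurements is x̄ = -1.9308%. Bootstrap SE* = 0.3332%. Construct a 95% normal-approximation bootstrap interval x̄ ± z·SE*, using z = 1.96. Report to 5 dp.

Margin = 1.96 × 0.3332 = 0.653072
Interval: -1.9308 ± 0.653072

(-2.58387, -1.27773)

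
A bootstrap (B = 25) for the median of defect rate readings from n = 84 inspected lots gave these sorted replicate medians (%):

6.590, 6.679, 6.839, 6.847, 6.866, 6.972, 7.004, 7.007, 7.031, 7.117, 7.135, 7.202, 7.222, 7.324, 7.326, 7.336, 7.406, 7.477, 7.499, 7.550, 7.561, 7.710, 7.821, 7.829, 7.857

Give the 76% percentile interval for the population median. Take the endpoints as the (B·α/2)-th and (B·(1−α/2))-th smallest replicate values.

(6.839, 7.710)

α = 0.24; lower rank = 25 × 0.120 = 3; upper rank = 25 × 0.880 = 22.
The 3rd smallest replicate is 6.839; the 22nd is 7.710.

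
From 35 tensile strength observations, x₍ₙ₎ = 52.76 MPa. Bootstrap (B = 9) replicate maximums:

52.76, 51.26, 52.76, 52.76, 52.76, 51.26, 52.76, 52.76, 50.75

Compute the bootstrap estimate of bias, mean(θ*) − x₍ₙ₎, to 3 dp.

bias = −0.557

mean(θ*) = (52.76 + 51.26 + 52.76 + 52.76 + 52.76 + 51.26 + 52.76 + 52.76 + 50.75) / 9 = 52.2033
bias = 52.2033 − 52.76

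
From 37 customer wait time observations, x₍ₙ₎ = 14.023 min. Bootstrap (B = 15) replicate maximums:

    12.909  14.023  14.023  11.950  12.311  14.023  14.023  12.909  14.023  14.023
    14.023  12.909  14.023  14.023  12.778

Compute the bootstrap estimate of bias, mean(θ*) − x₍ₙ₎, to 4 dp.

bias = −0.5581

mean(θ*) = (12.909 + 14.023 + 14.023 + 11.950 + 12.311 + 14.023 + 14.023 + 12.909 + 14.023 + 14.023 + 14.023 + 12.909 + 14.023 + 14.023 + 12.778) / 15 = 13.46487
bias = 13.46487 − 14.023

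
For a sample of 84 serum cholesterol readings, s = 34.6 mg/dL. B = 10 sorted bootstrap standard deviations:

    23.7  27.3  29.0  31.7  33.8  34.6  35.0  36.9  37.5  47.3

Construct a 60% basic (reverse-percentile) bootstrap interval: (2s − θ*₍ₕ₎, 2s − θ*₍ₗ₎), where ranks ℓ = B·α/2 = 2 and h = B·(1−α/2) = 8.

Percentile endpoints at ranks 2 and 8: θ*₍2₎ = 27.3, θ*₍8₎ = 36.9.
Basic interval reflects these around s:
  lower = 2 × 34.6 − 36.9 = 32.3
  upper = 2 × 34.6 − 27.3 = 41.9

(32.3, 41.9)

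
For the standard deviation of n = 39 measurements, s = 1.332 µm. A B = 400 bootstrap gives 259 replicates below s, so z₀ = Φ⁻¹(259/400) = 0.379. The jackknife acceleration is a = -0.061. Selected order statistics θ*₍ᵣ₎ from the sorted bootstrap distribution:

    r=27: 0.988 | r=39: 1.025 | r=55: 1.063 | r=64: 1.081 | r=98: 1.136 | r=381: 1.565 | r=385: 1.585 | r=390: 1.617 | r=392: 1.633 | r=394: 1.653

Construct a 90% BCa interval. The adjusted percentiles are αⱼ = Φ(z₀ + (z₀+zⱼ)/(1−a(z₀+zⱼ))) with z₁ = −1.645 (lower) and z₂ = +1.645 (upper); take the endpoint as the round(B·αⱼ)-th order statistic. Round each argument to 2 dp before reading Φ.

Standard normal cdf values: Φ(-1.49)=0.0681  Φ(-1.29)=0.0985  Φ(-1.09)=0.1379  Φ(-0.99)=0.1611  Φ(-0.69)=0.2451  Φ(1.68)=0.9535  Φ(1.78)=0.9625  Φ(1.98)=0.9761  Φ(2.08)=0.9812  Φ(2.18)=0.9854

Lower: z₀ + z₁ = 0.379 + (-1.645) = -1.266; 1 − a(z₀+z₁) = 1 − (-0.061)(-1.266) = 0.9228; argument = 0.379 + (-1.266)/0.9228 = -0.9930 → -0.99.
α₁ = Φ(-0.99) = 0.1611; rank = round(400 × 0.1611) = 64; θ*₍64₎ = 1.081.
Upper: z₀ + z₂ = 2.024; 1 − a(z₀+z₂) = 1.1235; argument = 2.1806 → 2.18; α₂ = 0.9854; rank = 394; θ*₍394₎ = 1.653.

(1.081, 1.653)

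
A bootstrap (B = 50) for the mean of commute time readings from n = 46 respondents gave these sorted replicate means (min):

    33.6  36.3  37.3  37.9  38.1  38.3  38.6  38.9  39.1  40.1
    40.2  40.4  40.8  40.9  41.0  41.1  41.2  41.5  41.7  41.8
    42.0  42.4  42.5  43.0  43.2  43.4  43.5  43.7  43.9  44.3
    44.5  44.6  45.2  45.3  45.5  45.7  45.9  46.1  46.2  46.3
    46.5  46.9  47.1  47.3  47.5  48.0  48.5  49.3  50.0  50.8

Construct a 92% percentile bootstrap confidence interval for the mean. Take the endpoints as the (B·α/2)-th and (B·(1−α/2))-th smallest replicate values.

(36.3, 49.3)

α = 0.08; lower rank = 50 × 0.040 = 2; upper rank = 50 × 0.960 = 48.
The 2nd smallest replicate is 36.3; the 48th is 49.3.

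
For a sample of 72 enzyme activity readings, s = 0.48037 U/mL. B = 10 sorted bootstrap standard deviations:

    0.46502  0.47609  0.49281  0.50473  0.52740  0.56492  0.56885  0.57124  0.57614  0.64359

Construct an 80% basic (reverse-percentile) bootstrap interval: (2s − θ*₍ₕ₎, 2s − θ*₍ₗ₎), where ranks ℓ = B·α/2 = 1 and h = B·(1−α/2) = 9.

Percentile endpoints at ranks 1 and 9: θ*₍1₎ = 0.46502, θ*₍9₎ = 0.57614.
Basic interval reflects these around s:
  lower = 2 × 0.48037 − 0.57614 = 0.38460
  upper = 2 × 0.48037 − 0.46502 = 0.49572

(0.38460, 0.49572)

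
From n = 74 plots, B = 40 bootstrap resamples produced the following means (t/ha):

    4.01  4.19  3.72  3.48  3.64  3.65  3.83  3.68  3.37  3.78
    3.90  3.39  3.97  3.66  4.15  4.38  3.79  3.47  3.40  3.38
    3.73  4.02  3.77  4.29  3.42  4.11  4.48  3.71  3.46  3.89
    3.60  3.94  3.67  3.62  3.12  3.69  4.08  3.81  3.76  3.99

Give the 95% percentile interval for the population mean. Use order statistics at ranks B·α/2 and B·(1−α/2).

Sorted replicates: 3.12, 3.37, 3.38, 3.39, 3.40, 3.42, 3.46, 3.47, 3.48, 3.60, 3.62, 3.64, 3.65, 3.66, 3.67, 3.68, 3.69, 3.71, 3.72, 3.73, 3.76, 3.77, 3.78, 3.79, 3.81, 3.83, 3.89, 3.90, 3.94, 3.97, 3.99, 4.01, 4.02, 4.08, 4.11, 4.15, 4.19, 4.29, 4.38, 4.48
α = 0.05; lower rank = 40 × 0.025 = 1; upper rank = 40 × 0.975 = 39.
The 1st smallest replicate is 3.12; the 39th is 4.38.

(3.12, 4.38)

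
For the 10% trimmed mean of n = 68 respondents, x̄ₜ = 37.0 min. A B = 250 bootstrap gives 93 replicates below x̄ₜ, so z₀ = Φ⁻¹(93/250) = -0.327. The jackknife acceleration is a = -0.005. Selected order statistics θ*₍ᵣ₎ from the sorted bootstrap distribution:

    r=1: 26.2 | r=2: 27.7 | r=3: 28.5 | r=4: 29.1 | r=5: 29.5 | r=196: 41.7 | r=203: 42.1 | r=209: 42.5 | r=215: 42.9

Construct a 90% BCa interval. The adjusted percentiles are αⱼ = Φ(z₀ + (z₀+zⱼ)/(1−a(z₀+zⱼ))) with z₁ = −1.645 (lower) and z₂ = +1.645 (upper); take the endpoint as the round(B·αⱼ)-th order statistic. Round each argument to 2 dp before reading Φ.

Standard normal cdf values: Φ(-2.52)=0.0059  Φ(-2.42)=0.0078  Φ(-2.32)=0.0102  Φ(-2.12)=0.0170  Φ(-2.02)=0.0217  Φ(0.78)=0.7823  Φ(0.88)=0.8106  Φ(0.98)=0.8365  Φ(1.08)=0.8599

(28.5, 42.5)

Lower: z₀ + z₁ = -0.327 + (-1.645) = -1.972; 1 − a(z₀+z₁) = 1 − (-0.005)(-1.972) = 0.9901; argument = -0.327 + (-1.972)/0.9901 = -2.3186 → -2.32.
α₁ = Φ(-2.32) = 0.0102; rank = round(250 × 0.0102) = 3; θ*₍3₎ = 28.5.
Upper: z₀ + z₂ = 1.318; 1 − a(z₀+z₂) = 1.0066; argument = 0.9824 → 0.98; α₂ = 0.8365; rank = 209; θ*₍209₎ = 42.5.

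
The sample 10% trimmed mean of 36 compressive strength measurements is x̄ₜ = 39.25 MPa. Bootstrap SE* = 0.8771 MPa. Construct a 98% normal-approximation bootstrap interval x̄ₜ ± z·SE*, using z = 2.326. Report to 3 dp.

(37.210, 41.290)

Margin = 2.326 × 0.8771 = 2.0401
Interval: 39.25 ± 2.0401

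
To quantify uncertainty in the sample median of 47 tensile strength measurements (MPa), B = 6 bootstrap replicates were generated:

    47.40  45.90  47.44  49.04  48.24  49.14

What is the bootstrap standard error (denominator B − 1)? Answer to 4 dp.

Bootstrap SE is the standard deviation of the 6 replicate medians.
Mean of replicates: (47.40 + 45.90 + 47.44 + 49.04 + 48.24 + 49.14) / 6 = 287.16000 / 6 = 47.86000
Sum of squared deviations: (−0.46000)² + (−1.96000)² + (−0.42000)² + (+1.18000)² + (+0.38000)² + (+1.28000)² = 7.40480
Variance = 7.40480 / 5 = 1.48096
SE* = √1.48096

SE* = 1.2169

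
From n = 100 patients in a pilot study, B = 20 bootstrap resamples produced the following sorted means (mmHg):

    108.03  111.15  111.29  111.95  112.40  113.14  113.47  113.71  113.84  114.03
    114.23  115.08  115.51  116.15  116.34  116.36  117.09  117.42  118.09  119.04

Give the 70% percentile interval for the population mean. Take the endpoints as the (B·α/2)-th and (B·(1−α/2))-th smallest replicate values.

(111.29, 117.09)

α = 0.30; lower rank = 20 × 0.150 = 3; upper rank = 20 × 0.850 = 17.
The 3rd smallest replicate is 111.29; the 17th is 117.09.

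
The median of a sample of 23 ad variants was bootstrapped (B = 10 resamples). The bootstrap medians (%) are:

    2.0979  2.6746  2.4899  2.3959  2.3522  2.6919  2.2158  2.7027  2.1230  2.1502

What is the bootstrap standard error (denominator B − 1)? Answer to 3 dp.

SE* = 0.242

Bootstrap SE is the standard deviation of the 10 replicate medians.
Mean of replicates: (2.0979 + 2.6746 + 2.4899 + 2.3959 + 2.3522 + 2.6919 + 2.2158 + 2.7027 + 2.1230 + 2.1502) / 10 = 23.89410 / 10 = 2.38941
Sum of squared deviations: (−0.29151)² + (+0.28519)² + (+0.10049)² + (+0.00649)² + (−0.03721)² + (+0.30249)² + (−0.17361)² + (+0.31329)² + (−0.26641)² + (−0.23921)² = 0.52582
Variance = 0.52582 / 9 = 0.05842
SE* = √0.05842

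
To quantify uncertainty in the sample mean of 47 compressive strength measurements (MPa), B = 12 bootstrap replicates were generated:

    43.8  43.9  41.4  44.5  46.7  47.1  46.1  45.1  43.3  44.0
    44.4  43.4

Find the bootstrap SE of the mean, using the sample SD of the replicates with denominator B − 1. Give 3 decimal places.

Bootstrap SE is the standard deviation of the 12 replicate means.
Mean of replicates: (43.8 + 43.9 + 41.4 + 44.5 + 46.7 + 47.1 + 46.1 + 45.1 + 43.3 + 44.0 + 44.4 + 43.4) / 12 = 533.7000 / 12 = 44.4750
Sum of squared deviations: (−0.6750)² + (−0.5750)² + (−3.0750)² + (+0.0250)² + (+2.2250)² + (+2.6250)² + (+1.6250)² + (+0.6250)² + (−1.1750)² + (−0.4750)² + (−0.0750)² + (−1.0750)² = 27.8825
Variance = 27.8825 / 11 = 2.5348
SE* = √2.5348

SE* = 1.592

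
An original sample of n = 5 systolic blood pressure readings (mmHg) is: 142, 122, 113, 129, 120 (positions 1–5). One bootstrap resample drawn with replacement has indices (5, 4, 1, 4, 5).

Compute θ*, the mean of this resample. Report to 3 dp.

Resample values: 120, 129, 142, 129, 120.
Mean = (120 + 129 + 142 + 129 + 120) / 5 = 640.0 / 5 = 128.000

θ* = 128.000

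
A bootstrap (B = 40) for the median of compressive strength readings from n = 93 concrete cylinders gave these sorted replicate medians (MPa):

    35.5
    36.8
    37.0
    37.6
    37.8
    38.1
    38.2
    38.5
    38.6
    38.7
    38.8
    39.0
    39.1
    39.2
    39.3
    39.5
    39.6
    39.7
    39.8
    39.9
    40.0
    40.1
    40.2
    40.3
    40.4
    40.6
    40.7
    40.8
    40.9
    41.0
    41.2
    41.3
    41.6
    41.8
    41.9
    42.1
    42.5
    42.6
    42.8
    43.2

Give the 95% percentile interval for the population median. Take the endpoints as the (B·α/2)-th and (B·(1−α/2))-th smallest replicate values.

(35.5, 42.8)

α = 0.05; lower rank = 40 × 0.025 = 1; upper rank = 40 × 0.975 = 39.
The 1st smallest replicate is 35.5; the 39th is 42.8.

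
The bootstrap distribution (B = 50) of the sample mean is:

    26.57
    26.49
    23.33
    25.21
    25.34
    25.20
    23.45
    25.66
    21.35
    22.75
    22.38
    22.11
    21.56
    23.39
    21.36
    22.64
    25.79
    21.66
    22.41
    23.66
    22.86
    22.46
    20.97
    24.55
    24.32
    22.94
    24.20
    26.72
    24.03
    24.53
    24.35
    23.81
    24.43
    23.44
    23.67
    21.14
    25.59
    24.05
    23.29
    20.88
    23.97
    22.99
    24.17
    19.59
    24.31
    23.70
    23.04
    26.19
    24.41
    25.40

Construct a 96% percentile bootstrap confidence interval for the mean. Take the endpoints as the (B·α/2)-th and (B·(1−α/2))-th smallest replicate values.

Sorted replicates: 19.59, 20.88, 20.97, 21.14, 21.35, 21.36, 21.56, 21.66, 22.11, 22.38, 22.41, 22.46, 22.64, 22.75, 22.86, 22.94, 22.99, 23.04, 23.29, 23.33, 23.39, 23.44, 23.45, 23.66, 23.67, 23.70, 23.81, 23.97, 24.03, 24.05, 24.17, 24.20, 24.31, 24.32, 24.35, 24.41, 24.43, 24.53, 24.55, 25.20, 25.21, 25.34, 25.40, 25.59, 25.66, 25.79, 26.19, 26.49, 26.57, 26.72
α = 0.04; lower rank = 50 × 0.020 = 1; upper rank = 50 × 0.980 = 49.
The 1st smallest replicate is 19.59; the 49th is 26.57.

(19.59, 26.57)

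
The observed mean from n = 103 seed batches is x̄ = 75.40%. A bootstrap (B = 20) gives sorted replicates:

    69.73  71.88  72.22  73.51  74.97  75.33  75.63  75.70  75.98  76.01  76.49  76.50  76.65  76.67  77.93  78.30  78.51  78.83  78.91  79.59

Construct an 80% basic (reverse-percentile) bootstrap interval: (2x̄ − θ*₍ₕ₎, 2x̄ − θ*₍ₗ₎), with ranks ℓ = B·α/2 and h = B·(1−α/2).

Percentile endpoints at ranks 2 and 18: θ*₍2₎ = 71.88, θ*₍18₎ = 78.83.
Basic interval reflects these around x̄:
  lower = 2 × 75.40 − 78.83 = 71.97
  upper = 2 × 75.40 − 71.88 = 78.92

(71.97, 78.92)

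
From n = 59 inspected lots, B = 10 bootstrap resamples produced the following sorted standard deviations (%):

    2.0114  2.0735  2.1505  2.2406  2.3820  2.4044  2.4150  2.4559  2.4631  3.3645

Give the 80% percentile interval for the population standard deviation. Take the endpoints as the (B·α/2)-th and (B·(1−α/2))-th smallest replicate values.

(2.0114, 2.4631)

α = 0.20; lower rank = 10 × 0.100 = 1; upper rank = 10 × 0.900 = 9.
The 1st smallest replicate is 2.0114; the 9th is 2.4631.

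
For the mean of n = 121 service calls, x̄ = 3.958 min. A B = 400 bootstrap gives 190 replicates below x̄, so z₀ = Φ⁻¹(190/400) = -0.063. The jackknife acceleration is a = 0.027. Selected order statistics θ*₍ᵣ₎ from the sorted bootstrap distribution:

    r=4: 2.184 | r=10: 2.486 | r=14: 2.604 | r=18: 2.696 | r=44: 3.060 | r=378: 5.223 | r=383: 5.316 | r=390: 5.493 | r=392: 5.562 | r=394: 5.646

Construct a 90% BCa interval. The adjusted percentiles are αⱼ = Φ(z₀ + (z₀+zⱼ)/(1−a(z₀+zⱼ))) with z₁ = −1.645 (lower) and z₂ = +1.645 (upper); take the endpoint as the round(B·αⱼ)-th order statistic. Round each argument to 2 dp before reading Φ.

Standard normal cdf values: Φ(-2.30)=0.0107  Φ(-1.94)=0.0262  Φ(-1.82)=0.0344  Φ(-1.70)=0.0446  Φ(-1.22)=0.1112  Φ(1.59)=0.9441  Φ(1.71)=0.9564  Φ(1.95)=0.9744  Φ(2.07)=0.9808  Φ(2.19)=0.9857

(2.696, 5.223)

Lower: z₀ + z₁ = -0.063 + (-1.645) = -1.708; 1 − a(z₀+z₁) = 1 − (0.027)(-1.708) = 1.0461; argument = -0.063 + (-1.708)/1.0461 = -1.6957 → -1.70.
α₁ = Φ(-1.70) = 0.0446; rank = round(400 × 0.0446) = 18; θ*₍18₎ = 2.696.
Upper: z₀ + z₂ = 1.582; 1 − a(z₀+z₂) = 0.9573; argument = 1.5896 → 1.59; α₂ = 0.9441; rank = 378; θ*₍378₎ = 5.223.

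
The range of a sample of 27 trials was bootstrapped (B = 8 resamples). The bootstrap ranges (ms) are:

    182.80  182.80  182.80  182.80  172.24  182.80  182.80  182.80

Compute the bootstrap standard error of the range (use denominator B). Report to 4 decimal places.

SE* = 3.4924

Bootstrap SE is the standard deviation of the 8 replicate ranges.
Mean of replicates: (182.80 + 182.80 + 182.80 + 182.80 + 172.24 + 182.80 + 182.80 + 182.80) / 8 = 1451.84000 / 8 = 181.48000
Sum of squared deviations: (+1.32000)² + (+1.32000)² + (+1.32000)² + (+1.32000)² + (−9.24000)² + (+1.32000)² + (+1.32000)² + (+1.32000)² = 97.57440
Variance = 97.57440 / 8 = 12.19680
SE* = √12.19680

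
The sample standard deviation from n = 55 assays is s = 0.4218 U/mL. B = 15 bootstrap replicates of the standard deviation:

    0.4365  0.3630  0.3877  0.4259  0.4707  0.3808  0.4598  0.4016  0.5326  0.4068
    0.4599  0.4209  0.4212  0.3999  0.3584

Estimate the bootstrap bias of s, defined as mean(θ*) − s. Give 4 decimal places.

bias = −0.0001

mean(θ*) = (0.4365 + 0.3630 + 0.3877 + 0.4259 + 0.4707 + 0.3808 + 0.4598 + 0.4016 + 0.5326 + 0.4068 + 0.4599 + 0.4209 + 0.4212 + 0.3999 + 0.3584) / 15 = 0.42171
bias = 0.42171 − 0.4218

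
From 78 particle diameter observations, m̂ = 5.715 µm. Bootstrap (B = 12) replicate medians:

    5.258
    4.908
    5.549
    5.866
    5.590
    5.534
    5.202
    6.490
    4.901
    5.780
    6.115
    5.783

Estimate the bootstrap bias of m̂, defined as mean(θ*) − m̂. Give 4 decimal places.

bias = −0.1337

mean(θ*) = (5.258 + 4.908 + 5.549 + 5.866 + 5.590 + 5.534 + 5.202 + 6.490 + 4.901 + 5.780 + 6.115 + 5.783) / 12 = 5.58133
bias = 5.58133 − 5.715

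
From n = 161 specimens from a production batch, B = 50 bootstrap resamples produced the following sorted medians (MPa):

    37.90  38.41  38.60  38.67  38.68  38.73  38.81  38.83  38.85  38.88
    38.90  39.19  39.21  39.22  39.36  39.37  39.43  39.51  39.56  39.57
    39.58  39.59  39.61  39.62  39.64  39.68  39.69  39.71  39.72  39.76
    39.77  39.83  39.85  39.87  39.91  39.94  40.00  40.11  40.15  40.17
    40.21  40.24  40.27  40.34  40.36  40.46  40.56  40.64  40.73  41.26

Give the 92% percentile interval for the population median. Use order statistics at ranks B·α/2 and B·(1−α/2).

(38.41, 40.64)

α = 0.08; lower rank = 50 × 0.040 = 2; upper rank = 50 × 0.960 = 48.
The 2nd smallest replicate is 38.41; the 48th is 40.64.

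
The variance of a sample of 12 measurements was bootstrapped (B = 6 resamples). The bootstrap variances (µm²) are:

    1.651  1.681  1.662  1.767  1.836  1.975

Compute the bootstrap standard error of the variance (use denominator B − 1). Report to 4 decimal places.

SE* = 0.1263

Bootstrap SE is the standard deviation of the 6 replicate variances.
Mean of replicates: (1.651 + 1.681 + 1.662 + 1.767 + 1.836 + 1.975) / 6 = 10.57200 / 6 = 1.76200
Sum of squared deviations: (−0.11100)² + (−0.08100)² + (−0.10000)² + (+0.00500)² + (+0.07400)² + (+0.21300)² = 0.07975
Variance = 0.07975 / 5 = 0.01595
SE* = √0.01595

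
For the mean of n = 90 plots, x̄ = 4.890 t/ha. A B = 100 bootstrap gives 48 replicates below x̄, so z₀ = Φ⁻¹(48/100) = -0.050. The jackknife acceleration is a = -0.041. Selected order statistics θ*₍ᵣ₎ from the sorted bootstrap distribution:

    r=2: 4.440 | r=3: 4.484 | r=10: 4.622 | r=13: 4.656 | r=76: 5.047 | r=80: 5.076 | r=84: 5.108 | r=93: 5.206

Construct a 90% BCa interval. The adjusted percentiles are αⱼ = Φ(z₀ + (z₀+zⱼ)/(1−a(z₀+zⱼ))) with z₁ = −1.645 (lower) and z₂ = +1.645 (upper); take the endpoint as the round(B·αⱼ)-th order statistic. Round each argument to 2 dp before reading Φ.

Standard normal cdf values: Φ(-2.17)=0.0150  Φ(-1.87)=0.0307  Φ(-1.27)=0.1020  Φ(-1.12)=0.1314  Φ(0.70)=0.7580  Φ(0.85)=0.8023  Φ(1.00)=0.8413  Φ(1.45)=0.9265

Lower: z₀ + z₁ = -0.050 + (-1.645) = -1.695; 1 − a(z₀+z₁) = 1 − (-0.041)(-1.695) = 0.9305; argument = -0.050 + (-1.695)/0.9305 = -1.8716 → -1.87.
α₁ = Φ(-1.87) = 0.0307; rank = round(100 × 0.0307) = 3; θ*₍3₎ = 4.484.
Upper: z₀ + z₂ = 1.595; 1 − a(z₀+z₂) = 1.0654; argument = 1.4471 → 1.45; α₂ = 0.9265; rank = 93; θ*₍93₎ = 5.206.

(4.484, 5.206)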